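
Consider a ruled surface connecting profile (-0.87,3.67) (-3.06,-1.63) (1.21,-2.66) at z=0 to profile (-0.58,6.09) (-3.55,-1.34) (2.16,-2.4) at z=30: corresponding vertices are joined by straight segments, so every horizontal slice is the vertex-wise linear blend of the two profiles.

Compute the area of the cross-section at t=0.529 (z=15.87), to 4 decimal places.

Area at t=0.529: 17.5300

Cross-section at t=0.529: each vertex is (1-t)·p0[i] + t·p1[i].
  v1: (1-0.529)·(-0.87,3.67) + 0.529·(-0.58,6.09) = (-0.7166,4.9502)
  v2: (1-0.529)·(-3.06,-1.63) + 0.529·(-3.55,-1.34) = (-3.3192,-1.4766)
  v3: (1-0.529)·(1.21,-2.66) + 0.529·(2.16,-2.4) = (1.7126,-2.5225)
Shoelace sum Σ(x_i·y_{i+1} − x_{i+1}·y_i):
  i=1: -0.7166·-1.4766 − -3.3192·4.9502 = +17.4888 (running +17.4888)
  i=2: -3.3192·-2.5225 − 1.7126·-1.4766 = +10.9013 (running +28.3901)
  i=3: 1.7126·4.9502 − -0.7166·-2.5225 = +6.6699 (running +35.0600)
Area = |Σ|/2 = |35.0600|/2 = 17.5300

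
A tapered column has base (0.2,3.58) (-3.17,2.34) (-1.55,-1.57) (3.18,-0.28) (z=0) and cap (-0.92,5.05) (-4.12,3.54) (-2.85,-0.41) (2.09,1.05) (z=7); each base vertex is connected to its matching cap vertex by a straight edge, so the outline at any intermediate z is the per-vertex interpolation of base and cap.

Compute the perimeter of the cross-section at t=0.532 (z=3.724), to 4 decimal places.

Cross-section at t=0.532: each vertex is (1-t)·p0[i] + t·p1[i].
  v1: (1-0.532)·(0.2,3.58) + 0.532·(-0.92,5.05) = (-0.3958,4.3620)
  v2: (1-0.532)·(-3.17,2.34) + 0.532·(-4.12,3.54) = (-3.6754,2.9784)
  v3: (1-0.532)·(-1.55,-1.57) + 0.532·(-2.85,-0.41) = (-2.2416,-0.9529)
  v4: (1-0.532)·(3.18,-0.28) + 0.532·(2.09,1.05) = (2.6001,0.4276)
Perimeter = Σ |v_{i+1} − v_i|:
  edge 1→2: √(-3.2796² + -1.3836²) = 3.5595 (running 3.5595)
  edge 2→3: √(1.4338² + -3.9313²) = 4.1846 (running 7.7441)
  edge 3→4: √(4.8417² + 1.3804²) = 5.0347 (running 12.7787)
  edge 4→1: √(-2.9960² + 3.9345²) = 4.9453 (running 17.7240)
Perimeter = 17.7240

Perimeter at t=0.532: 17.7240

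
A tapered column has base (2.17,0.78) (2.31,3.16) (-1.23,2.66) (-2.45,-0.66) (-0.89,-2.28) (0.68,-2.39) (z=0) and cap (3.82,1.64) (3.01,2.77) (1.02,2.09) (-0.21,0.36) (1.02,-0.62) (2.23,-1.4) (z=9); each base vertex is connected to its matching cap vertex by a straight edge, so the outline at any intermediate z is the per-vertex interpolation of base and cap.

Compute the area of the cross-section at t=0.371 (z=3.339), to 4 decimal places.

Cross-section at t=0.371: each vertex is (1-t)·p0[i] + t·p1[i].
  v1: (1-0.371)·(2.17,0.78) + 0.371·(3.82,1.64) = (2.7821,1.0991)
  v2: (1-0.371)·(2.31,3.16) + 0.371·(3.01,2.77) = (2.5697,3.0153)
  v3: (1-0.371)·(-1.23,2.66) + 0.371·(1.02,2.09) = (-0.3952,2.4485)
  v4: (1-0.371)·(-2.45,-0.66) + 0.371·(-0.21,0.36) = (-1.6190,-0.2816)
  v5: (1-0.371)·(-0.89,-2.28) + 0.371·(1.02,-0.62) = (-0.1814,-1.6641)
  v6: (1-0.371)·(0.68,-2.39) + 0.371·(2.23,-1.4) = (1.2550,-2.0227)
Shoelace sum Σ(x_i·y_{i+1} − x_{i+1}·y_i):
  i=1: 2.7821·3.0153 − 2.5697·1.0991 = +5.5648 (running +5.5648)
  i=2: 2.5697·2.4485 − -0.3952·3.0153 = +7.4838 (running +13.0486)
  i=3: -0.3952·-0.2816 − -1.6190·2.4485 = +4.0754 (running +17.1239)
  i=4: -1.6190·-1.6641 − -0.1814·-0.2816 = +2.6431 (running +19.7670)
  i=5: -0.1814·-2.0227 − 1.2550·-1.6641 = +2.4555 (running +22.2225)
  i=6: 1.2550·1.0991 − 2.7821·-2.0227 = +7.0069 (running +29.2294)
Area = |Σ|/2 = |29.2294|/2 = 14.6147

Area at t=0.371: 14.6147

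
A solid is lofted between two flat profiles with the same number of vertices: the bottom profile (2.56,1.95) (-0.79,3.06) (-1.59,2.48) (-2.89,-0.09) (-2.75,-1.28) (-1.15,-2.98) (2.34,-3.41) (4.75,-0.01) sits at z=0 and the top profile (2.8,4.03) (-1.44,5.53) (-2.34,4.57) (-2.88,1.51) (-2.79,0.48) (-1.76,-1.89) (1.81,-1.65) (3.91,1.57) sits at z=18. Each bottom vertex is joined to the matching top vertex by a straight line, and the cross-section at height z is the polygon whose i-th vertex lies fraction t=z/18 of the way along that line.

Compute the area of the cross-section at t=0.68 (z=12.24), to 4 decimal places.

Area at t=0.68: 35.4306

Cross-section at t=0.68: each vertex is (1-t)·p0[i] + t·p1[i].
  v1: (1-0.68)·(2.56,1.95) + 0.68·(2.8,4.03) = (2.7232,3.3644)
  v2: (1-0.68)·(-0.79,3.06) + 0.68·(-1.44,5.53) = (-1.2320,4.7396)
  v3: (1-0.68)·(-1.59,2.48) + 0.68·(-2.34,4.57) = (-2.1000,3.9012)
  v4: (1-0.68)·(-2.89,-0.09) + 0.68·(-2.88,1.51) = (-2.8832,0.9980)
  v5: (1-0.68)·(-2.75,-1.28) + 0.68·(-2.79,0.48) = (-2.7772,-0.0832)
  v6: (1-0.68)·(-1.15,-2.98) + 0.68·(-1.76,-1.89) = (-1.5648,-2.2388)
  v7: (1-0.68)·(2.34,-3.41) + 0.68·(1.81,-1.65) = (1.9796,-2.2132)
  v8: (1-0.68)·(4.75,-0.01) + 0.68·(3.91,1.57) = (4.1788,1.0644)
Shoelace sum Σ(x_i·y_{i+1} − x_{i+1}·y_i):
  i=1: 2.7232·4.7396 − -1.2320·3.3644 = +17.0518 (running +17.0518)
  i=2: -1.2320·3.9012 − -2.1000·4.7396 = +5.1469 (running +22.1987)
  i=3: -2.1000·0.9980 − -2.8832·3.9012 = +9.1521 (running +31.3508)
  i=4: -2.8832·-0.0832 − -2.7772·0.9980 = +3.0115 (running +34.3624)
  i=5: -2.7772·-2.2388 − -1.5648·-0.0832 = +6.0874 (running +40.4498)
  i=6: -1.5648·-2.2132 − 1.9796·-2.2388 = +7.8951 (running +48.3449)
  i=7: 1.9796·1.0644 − 4.1788·-2.2132 = +11.3556 (running +59.7005)
  i=8: 4.1788·3.3644 − 2.7232·1.0644 = +11.1606 (running +70.8611)
Area = |Σ|/2 = |70.8611|/2 = 35.4306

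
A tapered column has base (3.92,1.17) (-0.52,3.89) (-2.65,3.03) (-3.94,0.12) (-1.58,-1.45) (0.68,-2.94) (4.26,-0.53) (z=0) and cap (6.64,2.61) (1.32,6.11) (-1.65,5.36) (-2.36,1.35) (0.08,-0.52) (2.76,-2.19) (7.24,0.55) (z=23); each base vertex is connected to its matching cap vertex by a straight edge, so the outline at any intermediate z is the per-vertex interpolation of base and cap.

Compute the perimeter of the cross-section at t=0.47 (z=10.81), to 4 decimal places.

Perimeter at t=0.47: 24.5217

Cross-section at t=0.47: each vertex is (1-t)·p0[i] + t·p1[i].
  v1: (1-0.47)·(3.92,1.17) + 0.47·(6.64,2.61) = (5.1984,1.8468)
  v2: (1-0.47)·(-0.52,3.89) + 0.47·(1.32,6.11) = (0.3448,4.9334)
  v3: (1-0.47)·(-2.65,3.03) + 0.47·(-1.65,5.36) = (-2.1800,4.1251)
  v4: (1-0.47)·(-3.94,0.12) + 0.47·(-2.36,1.35) = (-3.1974,0.6981)
  v5: (1-0.47)·(-1.58,-1.45) + 0.47·(0.08,-0.52) = (-0.7998,-1.0129)
  v6: (1-0.47)·(0.68,-2.94) + 0.47·(2.76,-2.19) = (1.6576,-2.5875)
  v7: (1-0.47)·(4.26,-0.53) + 0.47·(7.24,0.55) = (5.6606,-0.0224)
Perimeter = Σ |v_{i+1} − v_i|:
  edge 1→2: √(-4.8536² + 3.0866²) = 5.7519 (running 5.7519)
  edge 2→3: √(-2.5248² + -0.8083²) = 2.6510 (running 8.4029)
  edge 3→4: √(-1.0174² + -3.4270²) = 3.5748 (running 11.9778)
  edge 4→5: √(2.3976² + -1.7110²) = 2.9455 (running 14.9233)
  edge 5→6: √(2.4574² + -1.5746²) = 2.9186 (running 17.8419)
  edge 6→7: √(4.0030² + 2.5651²) = 4.7543 (running 22.5962)
  edge 7→1: √(-0.4622² + 1.8692²) = 1.9255 (running 24.5217)
Perimeter = 24.5217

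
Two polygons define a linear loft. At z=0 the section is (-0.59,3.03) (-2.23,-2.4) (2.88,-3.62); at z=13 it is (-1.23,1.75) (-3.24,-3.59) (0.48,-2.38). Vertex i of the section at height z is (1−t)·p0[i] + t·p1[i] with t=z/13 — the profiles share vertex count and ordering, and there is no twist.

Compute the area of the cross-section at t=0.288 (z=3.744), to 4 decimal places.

Area at t=0.288: 13.1800

Cross-section at t=0.288: each vertex is (1-t)·p0[i] + t·p1[i].
  v1: (1-0.288)·(-0.59,3.03) + 0.288·(-1.23,1.75) = (-0.7743,2.6614)
  v2: (1-0.288)·(-2.23,-2.4) + 0.288·(-3.24,-3.59) = (-2.5209,-2.7427)
  v3: (1-0.288)·(2.88,-3.62) + 0.288·(0.48,-2.38) = (2.1888,-3.2629)
Shoelace sum Σ(x_i·y_{i+1} − x_{i+1}·y_i):
  i=1: -0.7743·-2.7427 − -2.5209·2.6614 = +8.8327 (running +8.8327)
  i=2: -2.5209·-3.2629 − 2.1888·-2.7427 = +14.2286 (running +23.0613)
  i=3: 2.1888·2.6614 − -0.7743·-3.2629 = +3.2987 (running +26.3600)
Area = |Σ|/2 = |26.3600|/2 = 13.1800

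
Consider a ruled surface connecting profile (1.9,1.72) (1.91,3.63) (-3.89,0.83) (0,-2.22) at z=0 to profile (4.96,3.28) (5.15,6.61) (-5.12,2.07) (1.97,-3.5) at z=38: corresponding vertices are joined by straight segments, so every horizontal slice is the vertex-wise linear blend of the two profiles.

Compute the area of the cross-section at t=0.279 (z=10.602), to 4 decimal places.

Cross-section at t=0.279: each vertex is (1-t)·p0[i] + t·p1[i].
  v1: (1-0.279)·(1.9,1.72) + 0.279·(4.96,3.28) = (2.7537,2.1552)
  v2: (1-0.279)·(1.91,3.63) + 0.279·(5.15,6.61) = (2.8140,4.4614)
  v3: (1-0.279)·(-3.89,0.83) + 0.279·(-5.12,2.07) = (-4.2332,1.1760)
  v4: (1-0.279)·(0,-2.22) + 0.279·(1.97,-3.5) = (0.5496,-2.5771)
Shoelace sum Σ(x_i·y_{i+1} − x_{i+1}·y_i):
  i=1: 2.7537·4.4614 − 2.8140·2.1552 = +6.2208 (running +6.2208)
  i=2: 2.8140·1.1760 − -4.2332·4.4614 = +22.1951 (running +28.4159)
  i=3: -4.2332·-2.5771 − 0.5496·1.1760 = +10.2630 (running +38.6789)
  i=4: 0.5496·2.1552 − 2.7537·-2.5771 = +8.2813 (running +46.9602)
Area = |Σ|/2 = |46.9602|/2 = 23.4801

Area at t=0.279: 23.4801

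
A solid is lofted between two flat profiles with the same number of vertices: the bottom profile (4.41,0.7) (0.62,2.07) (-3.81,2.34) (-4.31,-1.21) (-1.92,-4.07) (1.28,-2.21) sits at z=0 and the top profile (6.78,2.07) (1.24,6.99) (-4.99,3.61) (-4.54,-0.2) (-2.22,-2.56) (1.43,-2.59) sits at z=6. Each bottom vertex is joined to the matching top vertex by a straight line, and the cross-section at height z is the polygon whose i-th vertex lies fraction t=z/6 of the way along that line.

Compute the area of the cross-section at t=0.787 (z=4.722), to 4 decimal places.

Cross-section at t=0.787: each vertex is (1-t)·p0[i] + t·p1[i].
  v1: (1-0.787)·(4.41,0.7) + 0.787·(6.78,2.07) = (6.2752,1.7782)
  v2: (1-0.787)·(0.62,2.07) + 0.787·(1.24,6.99) = (1.1079,5.9420)
  v3: (1-0.787)·(-3.81,2.34) + 0.787·(-4.99,3.61) = (-4.7387,3.3395)
  v4: (1-0.787)·(-4.31,-1.21) + 0.787·(-4.54,-0.2) = (-4.4910,-0.4151)
  v5: (1-0.787)·(-1.92,-4.07) + 0.787·(-2.22,-2.56) = (-2.1561,-2.8816)
  v6: (1-0.787)·(1.28,-2.21) + 0.787·(1.43,-2.59) = (1.3981,-2.5091)
Shoelace sum Σ(x_i·y_{i+1} − x_{i+1}·y_i):
  i=1: 6.2752·5.9420 − 1.1079·1.7782 = +35.3173 (running +35.3173)
  i=2: 1.1079·3.3395 − -4.7387·5.9420 = +31.8573 (running +67.1746)
  i=3: -4.7387·-0.4151 − -4.4910·3.3395 = +16.9648 (running +84.1394)
  i=4: -4.4910·-2.8816 − -2.1561·-0.4151 = +12.0464 (running +96.1858)
  i=5: -2.1561·-2.5091 − 1.3981·-2.8816 = +9.4384 (running +105.6242)
  i=6: 1.3981·1.7782 − 6.2752·-2.5091 = +18.2308 (running +123.8550)
Area = |Σ|/2 = |123.8550|/2 = 61.9275

Area at t=0.787: 61.9275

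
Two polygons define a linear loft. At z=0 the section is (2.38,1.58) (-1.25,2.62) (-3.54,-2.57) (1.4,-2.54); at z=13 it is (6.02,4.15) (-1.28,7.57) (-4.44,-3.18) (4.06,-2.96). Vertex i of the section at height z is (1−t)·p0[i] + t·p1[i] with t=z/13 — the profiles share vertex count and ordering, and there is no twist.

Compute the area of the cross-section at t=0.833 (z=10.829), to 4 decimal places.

Cross-section at t=0.833: each vertex is (1-t)·p0[i] + t·p1[i].
  v1: (1-0.833)·(2.38,1.58) + 0.833·(6.02,4.15) = (5.4121,3.7208)
  v2: (1-0.833)·(-1.25,2.62) + 0.833·(-1.28,7.57) = (-1.2750,6.7434)
  v3: (1-0.833)·(-3.54,-2.57) + 0.833·(-4.44,-3.18) = (-4.2897,-3.0781)
  v4: (1-0.833)·(1.4,-2.54) + 0.833·(4.06,-2.96) = (3.6158,-2.8899)
Shoelace sum Σ(x_i·y_{i+1} − x_{i+1}·y_i):
  i=1: 5.4121·6.7434 − -1.2750·3.7208 = +41.2398 (running +41.2398)
  i=2: -1.2750·-3.0781 − -4.2897·6.7434 = +32.8515 (running +74.0913)
  i=3: -4.2897·-2.8899 − 3.6158·-3.0781 = +23.5265 (running +97.6178)
  i=4: 3.6158·3.7208 − 5.4121·-2.8899 = +29.0939 (running +126.7117)
Area = |Σ|/2 = |126.7117|/2 = 63.3559

Area at t=0.833: 63.3559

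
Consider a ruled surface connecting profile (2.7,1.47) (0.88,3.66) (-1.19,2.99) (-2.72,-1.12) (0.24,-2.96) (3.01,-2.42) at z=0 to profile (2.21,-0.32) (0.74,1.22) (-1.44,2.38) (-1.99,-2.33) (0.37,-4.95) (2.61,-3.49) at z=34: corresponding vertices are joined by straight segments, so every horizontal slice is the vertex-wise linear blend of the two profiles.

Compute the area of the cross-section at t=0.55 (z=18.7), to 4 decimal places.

Area at t=0.55: 23.9878

Cross-section at t=0.55: each vertex is (1-t)·p0[i] + t·p1[i].
  v1: (1-0.55)·(2.7,1.47) + 0.55·(2.21,-0.32) = (2.4305,0.4855)
  v2: (1-0.55)·(0.88,3.66) + 0.55·(0.74,1.22) = (0.8030,2.3180)
  v3: (1-0.55)·(-1.19,2.99) + 0.55·(-1.44,2.38) = (-1.3275,2.6545)
  v4: (1-0.55)·(-2.72,-1.12) + 0.55·(-1.99,-2.33) = (-2.3185,-1.7855)
  v5: (1-0.55)·(0.24,-2.96) + 0.55·(0.37,-4.95) = (0.3115,-4.0545)
  v6: (1-0.55)·(3.01,-2.42) + 0.55·(2.61,-3.49) = (2.7900,-3.0085)
Shoelace sum Σ(x_i·y_{i+1} − x_{i+1}·y_i):
  i=1: 2.4305·2.3180 − 0.8030·0.4855 = +5.2440 (running +5.2440)
  i=2: 0.8030·2.6545 − -1.3275·2.3180 = +5.2087 (running +10.4528)
  i=3: -1.3275·-1.7855 − -2.3185·2.6545 = +8.5247 (running +18.9775)
  i=4: -2.3185·-4.0545 − 0.3115·-1.7855 = +9.9565 (running +28.9340)
  i=5: 0.3115·-3.0085 − 2.7900·-4.0545 = +10.3749 (running +39.3089)
  i=6: 2.7900·0.4855 − 2.4305·-3.0085 = +8.6667 (running +47.9756)
Area = |Σ|/2 = |47.9756|/2 = 23.9878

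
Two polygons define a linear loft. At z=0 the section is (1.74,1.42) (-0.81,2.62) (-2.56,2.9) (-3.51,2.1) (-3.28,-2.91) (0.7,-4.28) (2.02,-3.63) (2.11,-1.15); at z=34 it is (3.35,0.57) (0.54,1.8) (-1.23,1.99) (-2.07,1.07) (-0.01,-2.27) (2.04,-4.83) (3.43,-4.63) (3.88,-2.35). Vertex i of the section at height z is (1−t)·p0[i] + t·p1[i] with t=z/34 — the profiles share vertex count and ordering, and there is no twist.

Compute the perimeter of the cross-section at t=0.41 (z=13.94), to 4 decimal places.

Cross-section at t=0.41: each vertex is (1-t)·p0[i] + t·p1[i].
  v1: (1-0.41)·(1.74,1.42) + 0.41·(3.35,0.57) = (2.4001,1.0715)
  v2: (1-0.41)·(-0.81,2.62) + 0.41·(0.54,1.8) = (-0.2565,2.2838)
  v3: (1-0.41)·(-2.56,2.9) + 0.41·(-1.23,1.99) = (-2.0147,2.5269)
  v4: (1-0.41)·(-3.51,2.1) + 0.41·(-2.07,1.07) = (-2.9196,1.6777)
  v5: (1-0.41)·(-3.28,-2.91) + 0.41·(-0.01,-2.27) = (-1.9393,-2.6476)
  v6: (1-0.41)·(0.7,-4.28) + 0.41·(2.04,-4.83) = (1.2494,-4.5055)
  v7: (1-0.41)·(2.02,-3.63) + 0.41·(3.43,-4.63) = (2.5981,-4.0400)
  v8: (1-0.41)·(2.11,-1.15) + 0.41·(3.88,-2.35) = (2.8357,-1.6420)
Perimeter = Σ |v_{i+1} − v_i|:
  edge 1→2: √(-2.6566² + 1.2123²) = 2.9201 (running 2.9201)
  edge 2→3: √(-1.7582² + 0.2431²) = 1.7749 (running 4.6951)
  edge 3→4: √(-0.9049² + -0.8492²) = 1.2410 (running 5.9360)
  edge 4→5: √(0.9803² + -4.3253²) = 4.4350 (running 10.3710)
  edge 5→6: √(3.1887² + -1.8579²) = 3.6905 (running 14.0615)
  edge 6→7: √(1.3487² + 0.4655²) = 1.4268 (running 15.4883)
  edge 7→8: √(0.2376² + 2.3980²) = 2.4097 (running 17.8980)
  edge 8→1: √(-0.4356² + 2.7135²) = 2.7482 (running 20.6463)
Perimeter = 20.6463

Perimeter at t=0.41: 20.6463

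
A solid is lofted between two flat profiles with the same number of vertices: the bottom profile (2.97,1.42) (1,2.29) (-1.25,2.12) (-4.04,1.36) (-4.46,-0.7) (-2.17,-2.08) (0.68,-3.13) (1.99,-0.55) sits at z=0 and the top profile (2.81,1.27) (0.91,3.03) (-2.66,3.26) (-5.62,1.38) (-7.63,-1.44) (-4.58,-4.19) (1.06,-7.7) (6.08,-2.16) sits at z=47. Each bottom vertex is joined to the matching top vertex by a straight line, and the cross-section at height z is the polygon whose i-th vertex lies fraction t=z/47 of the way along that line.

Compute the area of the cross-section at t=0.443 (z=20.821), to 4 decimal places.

Area at t=0.443: 48.7120

Cross-section at t=0.443: each vertex is (1-t)·p0[i] + t·p1[i].
  v1: (1-0.443)·(2.97,1.42) + 0.443·(2.81,1.27) = (2.8991,1.3535)
  v2: (1-0.443)·(1,2.29) + 0.443·(0.91,3.03) = (0.9601,2.6178)
  v3: (1-0.443)·(-1.25,2.12) + 0.443·(-2.66,3.26) = (-1.8746,2.6250)
  v4: (1-0.443)·(-4.04,1.36) + 0.443·(-5.62,1.38) = (-4.7399,1.3689)
  v5: (1-0.443)·(-4.46,-0.7) + 0.443·(-7.63,-1.44) = (-5.8643,-1.0278)
  v6: (1-0.443)·(-2.17,-2.08) + 0.443·(-4.58,-4.19) = (-3.2376,-3.0147)
  v7: (1-0.443)·(0.68,-3.13) + 0.443·(1.06,-7.7) = (0.8483,-5.1545)
  v8: (1-0.443)·(1.99,-0.55) + 0.443·(6.08,-2.16) = (3.8019,-1.2632)
Shoelace sum Σ(x_i·y_{i+1} − x_{i+1}·y_i):
  i=1: 2.8991·2.6178 − 0.9601·1.3535 = +6.2898 (running +6.2898)
  i=2: 0.9601·2.6250 − -1.8746·2.6178 = +7.4278 (running +13.7176)
  i=3: -1.8746·1.3689 − -4.7399·2.6250 = +9.8763 (running +23.5939)
  i=4: -4.7399·-1.0278 − -5.8643·1.3689 = +12.8992 (running +36.4932)
  i=5: -5.8643·-3.0147 − -3.2376·-1.0278 = +14.3516 (running +50.8448)
  i=6: -3.2376·-5.1545 − 0.8483·-3.0147 = +19.2459 (running +70.0907)
  i=7: 0.8483·-1.2632 − 3.8019·-5.1545 = +18.5251 (running +88.6158)
  i=8: 3.8019·1.3535 − 2.8991·-1.2632 = +8.8083 (running +97.4241)
Area = |Σ|/2 = |97.4241|/2 = 48.7120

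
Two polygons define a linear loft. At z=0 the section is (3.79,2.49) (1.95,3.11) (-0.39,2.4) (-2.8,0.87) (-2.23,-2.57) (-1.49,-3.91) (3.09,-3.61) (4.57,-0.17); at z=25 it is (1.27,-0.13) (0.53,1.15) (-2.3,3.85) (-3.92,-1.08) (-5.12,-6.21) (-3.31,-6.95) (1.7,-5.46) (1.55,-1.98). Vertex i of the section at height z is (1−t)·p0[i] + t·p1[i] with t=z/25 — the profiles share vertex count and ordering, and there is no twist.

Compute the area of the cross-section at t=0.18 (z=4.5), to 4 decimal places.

Cross-section at t=0.18: each vertex is (1-t)·p0[i] + t·p1[i].
  v1: (1-0.18)·(3.79,2.49) + 0.18·(1.27,-0.13) = (3.3364,2.0184)
  v2: (1-0.18)·(1.95,3.11) + 0.18·(0.53,1.15) = (1.6944,2.7572)
  v3: (1-0.18)·(-0.39,2.4) + 0.18·(-2.3,3.85) = (-0.7338,2.6610)
  v4: (1-0.18)·(-2.8,0.87) + 0.18·(-3.92,-1.08) = (-3.0016,0.5190)
  v5: (1-0.18)·(-2.23,-2.57) + 0.18·(-5.12,-6.21) = (-2.7502,-3.2252)
  v6: (1-0.18)·(-1.49,-3.91) + 0.18·(-3.31,-6.95) = (-1.8176,-4.4572)
  v7: (1-0.18)·(3.09,-3.61) + 0.18·(1.7,-5.46) = (2.8398,-3.9430)
  v8: (1-0.18)·(4.57,-0.17) + 0.18·(1.55,-1.98) = (4.0264,-0.4958)
Shoelace sum Σ(x_i·y_{i+1} − x_{i+1}·y_i):
  i=1: 3.3364·2.7572 − 1.6944·2.0184 = +5.7791 (running +5.7791)
  i=2: 1.6944·2.6610 − -0.7338·2.7572 = +6.5320 (running +12.3112)
  i=3: -0.7338·0.5190 − -3.0016·2.6610 = +7.6064 (running +19.9176)
  i=4: -3.0016·-3.2252 − -2.7502·0.5190 = +11.1081 (running +31.0257)
  i=5: -2.7502·-4.4572 − -1.8176·-3.2252 = +6.3961 (running +37.4218)
  i=6: -1.8176·-3.9430 − 2.8398·-4.4572 = +19.8244 (running +57.2461)
  i=7: 2.8398·-0.4958 − 4.0264·-3.9430 = +14.4681 (running +71.7143)
  i=8: 4.0264·2.0184 − 3.3364·-0.4958 = +9.7811 (running +81.4953)
Area = |Σ|/2 = |81.4953|/2 = 40.7477

Area at t=0.18: 40.7477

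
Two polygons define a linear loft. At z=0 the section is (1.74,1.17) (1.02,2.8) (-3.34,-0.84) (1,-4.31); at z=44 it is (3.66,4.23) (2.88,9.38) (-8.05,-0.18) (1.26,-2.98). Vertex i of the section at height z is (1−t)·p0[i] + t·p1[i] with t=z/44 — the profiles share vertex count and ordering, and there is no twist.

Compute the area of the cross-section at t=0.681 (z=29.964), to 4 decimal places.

Cross-section at t=0.681: each vertex is (1-t)·p0[i] + t·p1[i].
  v1: (1-0.681)·(1.74,1.17) + 0.681·(3.66,4.23) = (3.0475,3.2539)
  v2: (1-0.681)·(1.02,2.8) + 0.681·(2.88,9.38) = (2.2867,7.2810)
  v3: (1-0.681)·(-3.34,-0.84) + 0.681·(-8.05,-0.18) = (-6.5475,-0.3905)
  v4: (1-0.681)·(1,-4.31) + 0.681·(1.26,-2.98) = (1.1771,-3.4043)
Shoelace sum Σ(x_i·y_{i+1} − x_{i+1}·y_i):
  i=1: 3.0475·7.2810 − 2.2867·3.2539 = +14.7485 (running +14.7485)
  i=2: 2.2867·-0.3905 − -6.5475·7.2810 = +46.7793 (running +61.5277)
  i=3: -6.5475·-3.4043 − 1.1771·-0.3905 = +22.7492 (running +84.2769)
  i=4: 1.1771·3.2539 − 3.0475·-3.4043 = +14.2046 (running +98.4815)
Area = |Σ|/2 = |98.4815|/2 = 49.2407

Area at t=0.681: 49.2407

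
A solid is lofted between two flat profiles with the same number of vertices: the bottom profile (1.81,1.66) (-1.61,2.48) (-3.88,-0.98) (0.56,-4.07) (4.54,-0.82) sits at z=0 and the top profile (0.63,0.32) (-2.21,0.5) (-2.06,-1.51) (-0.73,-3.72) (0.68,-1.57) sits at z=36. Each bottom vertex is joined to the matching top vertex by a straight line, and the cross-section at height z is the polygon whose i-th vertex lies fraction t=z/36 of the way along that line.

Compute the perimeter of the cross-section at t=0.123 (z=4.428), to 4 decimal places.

Perimeter at t=0.123: 20.5023

Cross-section at t=0.123: each vertex is (1-t)·p0[i] + t·p1[i].
  v1: (1-0.123)·(1.81,1.66) + 0.123·(0.63,0.32) = (1.6649,1.4952)
  v2: (1-0.123)·(-1.61,2.48) + 0.123·(-2.21,0.5) = (-1.6838,2.2365)
  v3: (1-0.123)·(-3.88,-0.98) + 0.123·(-2.06,-1.51) = (-3.6561,-1.0452)
  v4: (1-0.123)·(0.56,-4.07) + 0.123·(-0.73,-3.72) = (0.4013,-4.0270)
  v5: (1-0.123)·(4.54,-0.82) + 0.123·(0.68,-1.57) = (4.0652,-0.9123)
Perimeter = Σ |v_{i+1} − v_i|:
  edge 1→2: √(-3.3487² + 0.7413²) = 3.4297 (running 3.4297)
  edge 2→3: √(-1.9723² + -3.2816²) = 3.8288 (running 7.2585)
  edge 3→4: √(4.0575² + -2.9818²) = 5.0353 (running 12.2938)
  edge 4→5: √(3.6639² + 3.1147²) = 4.8089 (running 17.1026)
  edge 5→1: √(-2.4004² + 2.4074²) = 3.3996 (running 20.5023)
Perimeter = 20.5023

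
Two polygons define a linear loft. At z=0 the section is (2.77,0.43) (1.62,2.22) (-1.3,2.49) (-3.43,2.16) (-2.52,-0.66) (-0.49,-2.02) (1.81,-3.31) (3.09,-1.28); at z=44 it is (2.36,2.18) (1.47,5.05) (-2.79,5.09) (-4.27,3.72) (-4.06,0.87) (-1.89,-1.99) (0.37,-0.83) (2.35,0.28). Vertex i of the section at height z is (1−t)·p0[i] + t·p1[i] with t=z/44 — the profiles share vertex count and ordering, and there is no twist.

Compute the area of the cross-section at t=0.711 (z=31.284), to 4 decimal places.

Cross-section at t=0.711: each vertex is (1-t)·p0[i] + t·p1[i].
  v1: (1-0.711)·(2.77,0.43) + 0.711·(2.36,2.18) = (2.4785,1.6743)
  v2: (1-0.711)·(1.62,2.22) + 0.711·(1.47,5.05) = (1.5133,4.2321)
  v3: (1-0.711)·(-1.3,2.49) + 0.711·(-2.79,5.09) = (-2.3594,4.3386)
  v4: (1-0.711)·(-3.43,2.16) + 0.711·(-4.27,3.72) = (-4.0272,3.2692)
  v5: (1-0.711)·(-2.52,-0.66) + 0.711·(-4.06,0.87) = (-3.6149,0.4278)
  v6: (1-0.711)·(-0.49,-2.02) + 0.711·(-1.89,-1.99) = (-1.4854,-1.9987)
  v7: (1-0.711)·(1.81,-3.31) + 0.711·(0.37,-0.83) = (0.7862,-1.5467)
  v8: (1-0.711)·(3.09,-1.28) + 0.711·(2.35,0.28) = (2.5639,-0.1708)
Shoelace sum Σ(x_i·y_{i+1} − x_{i+1}·y_i):
  i=1: 2.4785·4.2321 − 1.5133·1.6743 = +7.9556 (running +7.9556)
  i=2: 1.5133·4.3386 − -2.3594·4.2321 = +16.5511 (running +24.5066)
  i=3: -2.3594·3.2692 − -4.0272·4.3386 = +9.7594 (running +34.2660)
  i=4: -4.0272·0.4278 − -3.6149·3.2692 = +10.0948 (running +44.3608)
  i=5: -3.6149·-1.9987 − -1.4854·0.4278 = +7.8606 (running +52.2214)
  i=6: -1.4854·-1.5467 − 0.7862·-1.9987 = +3.8688 (running +56.0902)
  i=7: 0.7862·-0.1708 − 2.5639·-1.5467 = +3.8313 (running +59.9214)
  i=8: 2.5639·1.6743 − 2.4785·-0.1708 = +4.7160 (running +64.6374)
Area = |Σ|/2 = |64.6374|/2 = 32.3187

Area at t=0.711: 32.3187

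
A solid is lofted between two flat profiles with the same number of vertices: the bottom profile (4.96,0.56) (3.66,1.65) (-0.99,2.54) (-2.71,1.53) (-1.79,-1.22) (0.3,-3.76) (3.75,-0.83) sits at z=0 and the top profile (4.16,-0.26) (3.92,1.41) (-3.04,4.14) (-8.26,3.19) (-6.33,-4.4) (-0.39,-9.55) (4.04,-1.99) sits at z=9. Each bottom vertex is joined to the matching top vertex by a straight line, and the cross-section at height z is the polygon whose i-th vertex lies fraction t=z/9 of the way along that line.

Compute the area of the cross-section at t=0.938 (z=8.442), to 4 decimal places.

Cross-section at t=0.938: each vertex is (1-t)·p0[i] + t·p1[i].
  v1: (1-0.938)·(4.96,0.56) + 0.938·(4.16,-0.26) = (4.2096,-0.2092)
  v2: (1-0.938)·(3.66,1.65) + 0.938·(3.92,1.41) = (3.9039,1.4249)
  v3: (1-0.938)·(-0.99,2.54) + 0.938·(-3.04,4.14) = (-2.9129,4.0408)
  v4: (1-0.938)·(-2.71,1.53) + 0.938·(-8.26,3.19) = (-7.9159,3.0871)
  v5: (1-0.938)·(-1.79,-1.22) + 0.938·(-6.33,-4.4) = (-6.0485,-4.2028)
  v6: (1-0.938)·(0.3,-3.76) + 0.938·(-0.39,-9.55) = (-0.3472,-9.1910)
  v7: (1-0.938)·(3.75,-0.83) + 0.938·(4.04,-1.99) = (4.0220,-1.9181)
Shoelace sum Σ(x_i·y_{i+1} − x_{i+1}·y_i):
  i=1: 4.2096·1.4249 − 3.9039·-0.2092 = +6.8147 (running +6.8147)
  i=2: 3.9039·4.0408 − -2.9129·1.4249 = +19.9253 (running +26.7400)
  i=3: -2.9129·3.0871 − -7.9159·4.0408 = +22.9942 (running +49.7343)
  i=4: -7.9159·-4.2028 − -6.0485·3.0871 = +51.9415 (running +101.6758)
  i=5: -6.0485·-9.1910 − -0.3472·-4.2028 = +54.1328 (running +155.8085)
  i=6: -0.3472·-1.9181 − 4.0220·-9.1910 = +37.6325 (running +193.4410)
  i=7: 4.0220·-0.2092 − 4.2096·-1.9181 = +7.2331 (running +200.6741)
Area = |Σ|/2 = |200.6741|/2 = 100.3371

Area at t=0.938: 100.3371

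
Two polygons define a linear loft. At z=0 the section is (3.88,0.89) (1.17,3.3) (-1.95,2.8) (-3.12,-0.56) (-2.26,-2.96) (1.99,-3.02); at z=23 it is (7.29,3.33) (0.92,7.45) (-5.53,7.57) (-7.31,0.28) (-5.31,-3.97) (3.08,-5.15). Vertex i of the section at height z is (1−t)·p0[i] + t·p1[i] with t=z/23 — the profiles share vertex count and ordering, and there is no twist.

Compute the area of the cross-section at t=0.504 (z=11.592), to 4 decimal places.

Area at t=0.504: 75.8357

Cross-section at t=0.504: each vertex is (1-t)·p0[i] + t·p1[i].
  v1: (1-0.504)·(3.88,0.89) + 0.504·(7.29,3.33) = (5.5986,2.1198)
  v2: (1-0.504)·(1.17,3.3) + 0.504·(0.92,7.45) = (1.0440,5.3916)
  v3: (1-0.504)·(-1.95,2.8) + 0.504·(-5.53,7.57) = (-3.7543,5.2041)
  v4: (1-0.504)·(-3.12,-0.56) + 0.504·(-7.31,0.28) = (-5.2318,-0.1366)
  v5: (1-0.504)·(-2.26,-2.96) + 0.504·(-5.31,-3.97) = (-3.7972,-3.4690)
  v6: (1-0.504)·(1.99,-3.02) + 0.504·(3.08,-5.15) = (2.5394,-4.0935)
Shoelace sum Σ(x_i·y_{i+1} − x_{i+1}·y_i):
  i=1: 5.5986·5.3916 − 1.0440·2.1198 = +27.9726 (running +27.9726)
  i=2: 1.0440·5.2041 − -3.7543·5.3916 = +25.6749 (running +53.6474)
  i=3: -3.7543·-0.1366 − -5.2318·5.2041 = +27.7395 (running +81.3869)
  i=4: -5.2318·-3.4690 − -3.7972·-0.1366 = +17.6303 (running +99.0173)
  i=5: -3.7972·-4.0935 − 2.5394·-3.4690 = +24.3531 (running +123.3703)
  i=6: 2.5394·2.1198 − 5.5986·-4.0935 = +28.3010 (running +151.6713)
Area = |Σ|/2 = |151.6713|/2 = 75.8357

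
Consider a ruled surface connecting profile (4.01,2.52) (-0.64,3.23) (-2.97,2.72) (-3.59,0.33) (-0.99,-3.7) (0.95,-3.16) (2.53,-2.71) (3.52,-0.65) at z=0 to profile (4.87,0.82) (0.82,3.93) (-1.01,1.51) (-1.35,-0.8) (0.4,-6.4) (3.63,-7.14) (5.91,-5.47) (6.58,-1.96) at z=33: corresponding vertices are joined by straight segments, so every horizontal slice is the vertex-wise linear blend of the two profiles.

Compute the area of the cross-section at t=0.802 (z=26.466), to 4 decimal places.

Cross-section at t=0.802: each vertex is (1-t)·p0[i] + t·p1[i].
  v1: (1-0.802)·(4.01,2.52) + 0.802·(4.87,0.82) = (4.6997,1.1566)
  v2: (1-0.802)·(-0.64,3.23) + 0.802·(0.82,3.93) = (0.5309,3.7914)
  v3: (1-0.802)·(-2.97,2.72) + 0.802·(-1.01,1.51) = (-1.3981,1.7496)
  v4: (1-0.802)·(-3.59,0.33) + 0.802·(-1.35,-0.8) = (-1.7935,-0.5763)
  v5: (1-0.802)·(-0.99,-3.7) + 0.802·(0.4,-6.4) = (0.1248,-5.8654)
  v6: (1-0.802)·(0.95,-3.16) + 0.802·(3.63,-7.14) = (3.0994,-6.3520)
  v7: (1-0.802)·(2.53,-2.71) + 0.802·(5.91,-5.47) = (5.2408,-4.9235)
  v8: (1-0.802)·(3.52,-0.65) + 0.802·(6.58,-1.96) = (5.9741,-1.7006)
Shoelace sum Σ(x_i·y_{i+1} − x_{i+1}·y_i):
  i=1: 4.6997·3.7914 − 0.5309·1.1566 = +17.2045 (running +17.2045)
  i=2: 0.5309·1.7496 − -1.3981·3.7914 = +6.2296 (running +23.4340)
  i=3: -1.3981·-0.5763 − -1.7935·1.7496 = +3.9436 (running +27.3776)
  i=4: -1.7935·-5.8654 − 0.1248·-0.5763 = +10.5916 (running +37.9692)
  i=5: 0.1248·-6.3520 − 3.0994·-5.8654 = +17.3864 (running +55.3556)
  i=6: 3.0994·-4.9235 − 5.2408·-6.3520 = +18.0293 (running +73.3849)
  i=7: 5.2408·-1.7006 − 5.9741·-4.9235 = +20.5012 (running +93.8861)
  i=8: 5.9741·1.1566 − 4.6997·-1.7006 = +14.9021 (running +108.7882)
Area = |Σ|/2 = |108.7882|/2 = 54.3941

Area at t=0.802: 54.3941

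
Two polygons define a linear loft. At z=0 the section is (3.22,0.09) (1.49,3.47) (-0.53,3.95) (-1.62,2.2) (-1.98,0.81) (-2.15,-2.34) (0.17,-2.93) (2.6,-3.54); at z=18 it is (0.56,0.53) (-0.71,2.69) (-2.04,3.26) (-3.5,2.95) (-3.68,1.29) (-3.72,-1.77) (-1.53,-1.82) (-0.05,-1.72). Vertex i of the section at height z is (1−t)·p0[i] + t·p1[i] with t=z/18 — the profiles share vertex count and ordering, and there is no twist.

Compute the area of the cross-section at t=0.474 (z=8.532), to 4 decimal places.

Area at t=0.474: 23.4200

Cross-section at t=0.474: each vertex is (1-t)·p0[i] + t·p1[i].
  v1: (1-0.474)·(3.22,0.09) + 0.474·(0.56,0.53) = (1.9592,0.2986)
  v2: (1-0.474)·(1.49,3.47) + 0.474·(-0.71,2.69) = (0.4472,3.1003)
  v3: (1-0.474)·(-0.53,3.95) + 0.474·(-2.04,3.26) = (-1.2457,3.6229)
  v4: (1-0.474)·(-1.62,2.2) + 0.474·(-3.5,2.95) = (-2.5111,2.5555)
  v5: (1-0.474)·(-1.98,0.81) + 0.474·(-3.68,1.29) = (-2.7858,1.0375)
  v6: (1-0.474)·(-2.15,-2.34) + 0.474·(-3.72,-1.77) = (-2.8942,-2.0698)
  v7: (1-0.474)·(0.17,-2.93) + 0.474·(-1.53,-1.82) = (-0.6358,-2.4039)
  v8: (1-0.474)·(2.6,-3.54) + 0.474·(-0.05,-1.72) = (1.3439,-2.6773)
Shoelace sum Σ(x_i·y_{i+1} − x_{i+1}·y_i):
  i=1: 1.9592·3.1003 − 0.4472·0.2986 = +5.9404 (running +5.9404)
  i=2: 0.4472·3.6229 − -1.2457·3.1003 = +5.4823 (running +11.4228)
  i=3: -1.2457·2.5555 − -2.5111·3.6229 = +5.9141 (running +17.3369)
  i=4: -2.5111·1.0375 − -2.7858·2.5555 = +4.5138 (running +21.8507)
  i=5: -2.7858·-2.0698 − -2.8942·1.0375 = +8.7689 (running +30.6195)
  i=6: -2.8942·-2.4039 − -0.6358·-2.0698 = +5.6412 (running +36.2608)
  i=7: -0.6358·-2.6773 − 1.3439·-2.4039 = +4.9328 (running +41.1935)
  i=8: 1.3439·0.2986 − 1.9592·-2.6773 = +5.6465 (running +46.8401)
Area = |Σ|/2 = |46.8401|/2 = 23.4200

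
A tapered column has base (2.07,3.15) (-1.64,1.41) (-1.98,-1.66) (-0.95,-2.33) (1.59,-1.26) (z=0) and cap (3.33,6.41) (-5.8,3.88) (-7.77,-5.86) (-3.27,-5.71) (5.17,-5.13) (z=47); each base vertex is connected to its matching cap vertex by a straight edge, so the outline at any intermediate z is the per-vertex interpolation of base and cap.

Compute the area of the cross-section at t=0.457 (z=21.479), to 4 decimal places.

Cross-section at t=0.457: each vertex is (1-t)·p0[i] + t·p1[i].
  v1: (1-0.457)·(2.07,3.15) + 0.457·(3.33,6.41) = (2.6458,4.6398)
  v2: (1-0.457)·(-1.64,1.41) + 0.457·(-5.8,3.88) = (-3.5411,2.5388)
  v3: (1-0.457)·(-1.98,-1.66) + 0.457·(-7.77,-5.86) = (-4.6260,-3.5794)
  v4: (1-0.457)·(-0.95,-2.33) + 0.457·(-3.27,-5.71) = (-2.0102,-3.8747)
  v5: (1-0.457)·(1.59,-1.26) + 0.457·(5.17,-5.13) = (3.2261,-3.0286)
Shoelace sum Σ(x_i·y_{i+1} − x_{i+1}·y_i):
  i=1: 2.6458·2.5388 − -3.5411·4.6398 = +23.1473 (running +23.1473)
  i=2: -3.5411·-3.5794 − -4.6260·2.5388 = +24.4196 (running +47.5669)
  i=3: -4.6260·-3.8747 − -2.0102·-3.5794 = +10.7288 (running +58.2958)
  i=4: -2.0102·-3.0286 − 3.2261·-3.8747 = +18.5881 (running +76.8839)
  i=5: 3.2261·4.6398 − 2.6458·-3.0286 = +22.9814 (running +99.8653)
Area = |Σ|/2 = |99.8653|/2 = 49.9327

Area at t=0.457: 49.9327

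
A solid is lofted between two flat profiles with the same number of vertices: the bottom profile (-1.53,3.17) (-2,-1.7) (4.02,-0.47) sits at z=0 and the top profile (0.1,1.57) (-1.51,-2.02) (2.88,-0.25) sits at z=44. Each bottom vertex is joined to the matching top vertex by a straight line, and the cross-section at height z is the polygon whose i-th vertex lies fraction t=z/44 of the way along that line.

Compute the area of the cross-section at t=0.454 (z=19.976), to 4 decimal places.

Cross-section at t=0.454: each vertex is (1-t)·p0[i] + t·p1[i].
  v1: (1-0.454)·(-1.53,3.17) + 0.454·(0.1,1.57) = (-0.7900,2.4436)
  v2: (1-0.454)·(-2,-1.7) + 0.454·(-1.51,-2.02) = (-1.7775,-1.8453)
  v3: (1-0.454)·(4.02,-0.47) + 0.454·(2.88,-0.25) = (3.5024,-0.3701)
Shoelace sum Σ(x_i·y_{i+1} − x_{i+1}·y_i):
  i=1: -0.7900·-1.8453 − -1.7775·2.4436 = +5.8013 (running +5.8013)
  i=2: -1.7775·-0.3701 − 3.5024·-1.8453 = +7.1209 (running +12.9222)
  i=3: 3.5024·2.4436 − -0.7900·-0.3701 = +8.2662 (running +21.1884)
Area = |Σ|/2 = |21.1884|/2 = 10.5942

Area at t=0.454: 10.5942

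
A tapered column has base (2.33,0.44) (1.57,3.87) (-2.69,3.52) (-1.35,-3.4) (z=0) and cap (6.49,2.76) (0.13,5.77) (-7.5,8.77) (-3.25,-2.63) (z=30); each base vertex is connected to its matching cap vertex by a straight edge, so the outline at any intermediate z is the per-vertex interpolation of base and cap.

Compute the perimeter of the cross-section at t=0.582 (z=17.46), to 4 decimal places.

Cross-section at t=0.582: each vertex is (1-t)·p0[i] + t·p1[i].
  v1: (1-0.582)·(2.33,0.44) + 0.582·(6.49,2.76) = (4.7511,1.7902)
  v2: (1-0.582)·(1.57,3.87) + 0.582·(0.13,5.77) = (0.7319,4.9758)
  v3: (1-0.582)·(-2.69,3.52) + 0.582·(-7.5,8.77) = (-5.4894,6.5755)
  v4: (1-0.582)·(-1.35,-3.4) + 0.582·(-3.25,-2.63) = (-2.4558,-2.9519)
Perimeter = Σ |v_{i+1} − v_i|:
  edge 1→2: √(-4.0192² + 3.1856²) = 5.1285 (running 5.1285)
  edge 2→3: √(-6.2213² + 1.5997²) = 6.4237 (running 11.5522)
  edge 3→4: √(3.0336² + -9.5274²) = 9.9987 (running 21.5509)
  edge 4→1: √(7.2069² + 4.7421²) = 8.6271 (running 30.1780)
Perimeter = 30.1780

Perimeter at t=0.582: 30.1780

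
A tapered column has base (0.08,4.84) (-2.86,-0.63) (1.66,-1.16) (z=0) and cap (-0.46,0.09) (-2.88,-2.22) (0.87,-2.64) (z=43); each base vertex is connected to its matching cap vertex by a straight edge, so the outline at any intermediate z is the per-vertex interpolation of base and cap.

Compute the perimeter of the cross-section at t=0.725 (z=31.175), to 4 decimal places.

Cross-section at t=0.725: each vertex is (1-t)·p0[i] + t·p1[i].
  v1: (1-0.725)·(0.08,4.84) + 0.725·(-0.46,0.09) = (-0.3115,1.3962)
  v2: (1-0.725)·(-2.86,-0.63) + 0.725·(-2.88,-2.22) = (-2.8745,-1.7828)
  v3: (1-0.725)·(1.66,-1.16) + 0.725·(0.87,-2.64) = (1.0873,-2.2330)
Perimeter = Σ |v_{i+1} − v_i|:
  edge 1→2: √(-2.5630² + -3.1790²) = 4.0835 (running 4.0835)
  edge 2→3: √(3.9618² + -0.4503²) = 3.9873 (running 8.0708)
  edge 3→1: √(-1.3988² + 3.6292²) = 3.8895 (running 11.9602)
Perimeter = 11.9602

Perimeter at t=0.725: 11.9602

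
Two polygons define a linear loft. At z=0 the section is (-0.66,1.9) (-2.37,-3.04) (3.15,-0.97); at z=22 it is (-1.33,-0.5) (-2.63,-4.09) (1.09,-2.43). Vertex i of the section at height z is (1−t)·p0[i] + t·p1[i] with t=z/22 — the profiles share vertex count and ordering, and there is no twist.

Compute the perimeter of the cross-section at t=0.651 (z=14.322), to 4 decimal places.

Perimeter at t=0.651: 12.6966

Cross-section at t=0.651: each vertex is (1-t)·p0[i] + t·p1[i].
  v1: (1-0.651)·(-0.66,1.9) + 0.651·(-1.33,-0.5) = (-1.0962,0.3376)
  v2: (1-0.651)·(-2.37,-3.04) + 0.651·(-2.63,-4.09) = (-2.5393,-3.7235)
  v3: (1-0.651)·(3.15,-0.97) + 0.651·(1.09,-2.43) = (1.8089,-1.9205)
Perimeter = Σ |v_{i+1} − v_i|:
  edge 1→2: √(-1.4431² + -4.0611²) = 4.3099 (running 4.3099)
  edge 2→3: √(4.3482² + 1.8031²) = 4.7072 (running 9.0172)
  edge 3→1: √(-2.9051² + 2.2581²) = 3.6795 (running 12.6966)
Perimeter = 12.6966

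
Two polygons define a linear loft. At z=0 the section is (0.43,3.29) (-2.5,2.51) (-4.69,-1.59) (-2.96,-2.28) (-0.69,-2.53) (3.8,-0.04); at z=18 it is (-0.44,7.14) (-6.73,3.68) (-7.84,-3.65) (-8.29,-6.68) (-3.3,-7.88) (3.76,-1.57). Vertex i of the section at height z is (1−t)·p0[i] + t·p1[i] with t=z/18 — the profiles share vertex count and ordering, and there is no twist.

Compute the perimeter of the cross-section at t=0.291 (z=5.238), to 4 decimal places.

Perimeter at t=0.291: 26.8869

Cross-section at t=0.291: each vertex is (1-t)·p0[i] + t·p1[i].
  v1: (1-0.291)·(0.43,3.29) + 0.291·(-0.44,7.14) = (0.1768,4.4104)
  v2: (1-0.291)·(-2.5,2.51) + 0.291·(-6.73,3.68) = (-3.7309,2.8505)
  v3: (1-0.291)·(-4.69,-1.59) + 0.291·(-7.84,-3.65) = (-5.6067,-2.1895)
  v4: (1-0.291)·(-2.96,-2.28) + 0.291·(-8.29,-6.68) = (-4.5110,-3.5604)
  v5: (1-0.291)·(-0.69,-2.53) + 0.291·(-3.3,-7.88) = (-1.4495,-4.0869)
  v6: (1-0.291)·(3.8,-0.04) + 0.291·(3.76,-1.57) = (3.7884,-0.4852)
Perimeter = Σ |v_{i+1} − v_i|:
  edge 1→2: √(-3.9078² + -1.5599²) = 4.2076 (running 4.2076)
  edge 2→3: √(-1.8757² + -5.0399²) = 5.3777 (running 9.5852)
  edge 3→4: √(1.0956² + -1.3709²) = 1.7550 (running 11.3402)
  edge 4→5: √(3.0615² + -0.5265²) = 3.1065 (running 14.4467)
  edge 5→6: √(5.2379² + 3.6016²) = 6.3566 (running 20.8033)
  edge 6→1: √(-3.6115² + 4.8956²) = 6.0836 (running 26.8869)
Perimeter = 26.8869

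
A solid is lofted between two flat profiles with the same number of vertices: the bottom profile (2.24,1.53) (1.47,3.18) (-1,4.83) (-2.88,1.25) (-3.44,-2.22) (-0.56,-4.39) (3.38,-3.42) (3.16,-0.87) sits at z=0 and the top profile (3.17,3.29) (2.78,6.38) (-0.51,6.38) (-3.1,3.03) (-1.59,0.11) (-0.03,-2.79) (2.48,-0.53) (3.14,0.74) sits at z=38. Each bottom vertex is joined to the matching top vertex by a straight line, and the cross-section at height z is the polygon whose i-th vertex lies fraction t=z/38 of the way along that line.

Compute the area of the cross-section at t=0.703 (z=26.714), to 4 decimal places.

Cross-section at t=0.703: each vertex is (1-t)·p0[i] + t·p1[i].
  v1: (1-0.703)·(2.24,1.53) + 0.703·(3.17,3.29) = (2.8938,2.7673)
  v2: (1-0.703)·(1.47,3.18) + 0.703·(2.78,6.38) = (2.3909,5.4296)
  v3: (1-0.703)·(-1,4.83) + 0.703·(-0.51,6.38) = (-0.6555,5.9196)
  v4: (1-0.703)·(-2.88,1.25) + 0.703·(-3.1,3.03) = (-3.0347,2.5013)
  v5: (1-0.703)·(-3.44,-2.22) + 0.703·(-1.59,0.11) = (-2.1395,-0.5820)
  v6: (1-0.703)·(-0.56,-4.39) + 0.703·(-0.03,-2.79) = (-0.1874,-3.2652)
  v7: (1-0.703)·(3.38,-3.42) + 0.703·(2.48,-0.53) = (2.7473,-1.3883)
  v8: (1-0.703)·(3.16,-0.87) + 0.703·(3.14,0.74) = (3.1459,0.2618)
Shoelace sum Σ(x_i·y_{i+1} − x_{i+1}·y_i):
  i=1: 2.8938·5.4296 − 2.3909·2.7673 = +9.0957 (running +9.0957)
  i=2: 2.3909·5.9196 − -0.6555·5.4296 = +17.7127 (running +26.8085)
  i=3: -0.6555·2.5013 − -3.0347·5.9196 = +16.3244 (running +43.1329)
  i=4: -3.0347·-0.5820 − -2.1395·2.5013 = +7.1177 (running +50.2506)
  i=5: -2.1395·-3.2652 − -0.1874·-0.5820 = +6.8767 (running +57.1273)
  i=6: -0.1874·-1.3883 − 2.7473·-3.2652 = +9.2307 (running +66.3579)
  i=7: 2.7473·0.2618 − 3.1459·-1.3883 = +5.0869 (running +71.4449)
  i=8: 3.1459·2.7673 − 2.8938·0.2618 = +7.9480 (running +79.3929)
Area = |Σ|/2 = |79.3929|/2 = 39.6964

Area at t=0.703: 39.6964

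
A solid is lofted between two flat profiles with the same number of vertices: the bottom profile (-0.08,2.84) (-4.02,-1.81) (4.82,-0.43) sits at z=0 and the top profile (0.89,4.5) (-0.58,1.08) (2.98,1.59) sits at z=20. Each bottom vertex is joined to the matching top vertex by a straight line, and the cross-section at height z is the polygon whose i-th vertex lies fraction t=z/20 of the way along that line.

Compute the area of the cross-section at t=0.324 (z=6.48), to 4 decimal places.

Area at t=0.324: 13.4311

Cross-section at t=0.324: each vertex is (1-t)·p0[i] + t·p1[i].
  v1: (1-0.324)·(-0.08,2.84) + 0.324·(0.89,4.5) = (0.2343,3.3778)
  v2: (1-0.324)·(-4.02,-1.81) + 0.324·(-0.58,1.08) = (-2.9054,-0.8736)
  v3: (1-0.324)·(4.82,-0.43) + 0.324·(2.98,1.59) = (4.2238,0.2245)
Shoelace sum Σ(x_i·y_{i+1} − x_{i+1}·y_i):
  i=1: 0.2343·-0.8736 − -2.9054·3.3778 = +9.6094 (running +9.6094)
  i=2: -2.9054·0.2245 − 4.2238·-0.8736 = +3.0379 (running +12.6473)
  i=3: 4.2238·3.3778 − 0.2343·0.2245 = +14.2149 (running +26.8622)
Area = |Σ|/2 = |26.8622|/2 = 13.4311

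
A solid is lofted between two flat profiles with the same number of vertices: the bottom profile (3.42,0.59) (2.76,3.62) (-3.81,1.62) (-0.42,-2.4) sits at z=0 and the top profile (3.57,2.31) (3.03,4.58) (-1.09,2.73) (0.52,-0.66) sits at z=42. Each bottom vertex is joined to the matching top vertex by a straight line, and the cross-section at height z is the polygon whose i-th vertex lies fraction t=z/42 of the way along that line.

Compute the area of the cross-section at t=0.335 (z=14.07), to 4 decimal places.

Area at t=0.335: 19.5588

Cross-section at t=0.335: each vertex is (1-t)·p0[i] + t·p1[i].
  v1: (1-0.335)·(3.42,0.59) + 0.335·(3.57,2.31) = (3.4703,1.1662)
  v2: (1-0.335)·(2.76,3.62) + 0.335·(3.03,4.58) = (2.8504,3.9416)
  v3: (1-0.335)·(-3.81,1.62) + 0.335·(-1.09,2.73) = (-2.8988,1.9919)
  v4: (1-0.335)·(-0.42,-2.4) + 0.335·(0.52,-0.66) = (-0.1051,-1.8171)
Shoelace sum Σ(x_i·y_{i+1} − x_{i+1}·y_i):
  i=1: 3.4703·3.9416 − 2.8504·1.1662 = +10.3541 (running +10.3541)
  i=2: 2.8504·1.9919 − -2.8988·3.9416 = +17.1036 (running +27.4577)
  i=3: -2.8988·-1.8171 − -0.1051·1.9919 = +5.4768 (running +32.9345)
  i=4: -0.1051·1.1662 − 3.4703·-1.8171 = +6.1832 (running +39.1177)
Area = |Σ|/2 = |39.1177|/2 = 19.5588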